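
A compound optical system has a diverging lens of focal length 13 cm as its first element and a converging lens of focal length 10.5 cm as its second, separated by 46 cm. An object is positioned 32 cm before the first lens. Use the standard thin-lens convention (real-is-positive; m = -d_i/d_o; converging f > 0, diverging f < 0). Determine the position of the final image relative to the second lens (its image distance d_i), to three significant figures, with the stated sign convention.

Lens 1: 1/d_i1 = 1/f_1 - 1/d_o1 = 1/(-13) - 1/32 = -0.10817 cm^-1, so d_i1 = -9.244 cm.
With d_i1 < 0 the first image is virtual and lies on the object side; the object distance for lens 2 is d_o2 = 46 - (-9.244) = 55.244 cm.
Lens 2: 1/d_i2 = 1/f_2 - 1/d_o2 = 1/10.5 - 1/(55.244) = 0.07714 cm^-1, so d_i2 = 12.964 cm.

13.0 cm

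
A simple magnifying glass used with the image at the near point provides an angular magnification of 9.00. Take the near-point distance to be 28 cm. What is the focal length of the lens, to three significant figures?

3.50 cm

For the image at the near point, M = 1 + D/f.
f = D/(M - 1) = 28/(9.0 - 1) = 3.500 cm.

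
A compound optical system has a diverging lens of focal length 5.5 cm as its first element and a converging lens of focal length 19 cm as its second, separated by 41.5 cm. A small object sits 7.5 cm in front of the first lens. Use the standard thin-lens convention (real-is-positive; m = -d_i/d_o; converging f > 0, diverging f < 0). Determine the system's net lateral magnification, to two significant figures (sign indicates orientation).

Lens 1: 1/d_i1 = 1/f_1 - 1/d_o1 = 1/(-5.5) - 1/7.5 = -0.31515 cm^-1, so d_i1 = -3.173 cm.
m_1 = -(-3.173)/7.5 = 0.4231.
The intermediate image is virtual, 3.173 cm to the left of lens 1, so d_o2 = L - d_i1 = 41.5 - (-3.173) = 44.673 cm.
Lens 2: 1/d_i2 = 1/f_2 - 1/d_o2 = 1/19 - 1/(44.673) = 0.03025 cm^-1, so d_i2 = 33.061 cm.
m_2 = -(33.061)/(44.673) = -0.7401.
The system's lateral magnification is m_1 m_2 = (0.4231)(-0.7401) = -0.3131.

-0.31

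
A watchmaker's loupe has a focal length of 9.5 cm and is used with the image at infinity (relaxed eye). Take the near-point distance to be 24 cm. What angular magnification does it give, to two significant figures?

M = D/f = 24/9.5 = 2.526.

2.5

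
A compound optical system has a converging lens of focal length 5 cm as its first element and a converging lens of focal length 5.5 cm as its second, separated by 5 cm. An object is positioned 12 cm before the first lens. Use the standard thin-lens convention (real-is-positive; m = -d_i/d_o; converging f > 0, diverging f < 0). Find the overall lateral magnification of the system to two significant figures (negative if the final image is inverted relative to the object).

Lens 1: 1/d_i1 = 1/f_1 - 1/d_o1 = 1/5 - 1/12 = 0.11667 cm^-1, so d_i1 = 8.571 cm.
m_1 = -(8.571)/12 = -0.7143.
This image would form 8.571 cm past lens 1, i.e. 3.571 cm beyond lens 2, so it is a virtual object for lens 2: d_o2 = 5 - 8.571 = -3.571 cm.
Lens 2: 1/d_i2 = 1/f_2 - 1/d_o2 = 1/5.5 - 1/(-3.571) = 0.46182 cm^-1, so d_i2 = 2.165 cm.
m_2 = -(2.165)/(-3.571) = 0.6063.
The system's lateral magnification is m_1 m_2 = (-0.7143)(0.6063) = -0.4331.

-0.43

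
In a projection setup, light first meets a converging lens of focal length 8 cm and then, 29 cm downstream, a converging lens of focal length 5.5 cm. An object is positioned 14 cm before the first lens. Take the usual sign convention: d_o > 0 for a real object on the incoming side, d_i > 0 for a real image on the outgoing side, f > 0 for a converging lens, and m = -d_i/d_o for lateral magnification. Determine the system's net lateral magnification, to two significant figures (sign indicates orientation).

1.5

First lens: d_i1 = 1/(1/8 - 1/14) = 18.667 cm.
m_1 = -(18.667)/14 = -1.3333.
Object distance for lens 2: d_o2 = 29 - 18.667 = 10.333 cm.
Second lens: d_i2 = 1/(1/5.5 - 1/(10.333)) = 11.759 cm.
m_2 = -(11.759)/(10.333) = -1.1379.
Overall magnification: m = m_1 m_2 = 1.5172.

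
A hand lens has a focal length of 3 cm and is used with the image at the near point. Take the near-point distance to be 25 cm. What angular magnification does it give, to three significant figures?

9.33

M = 1 + D/f = 1 + 25/3 = 9.333.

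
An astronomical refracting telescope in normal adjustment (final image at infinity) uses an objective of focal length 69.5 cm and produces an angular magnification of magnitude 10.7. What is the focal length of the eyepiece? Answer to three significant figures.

6.50 cm

|M| = f_obj/f_eye, so f_eye = f_obj/|M| = 69.5/10.7 = 6.495 cm.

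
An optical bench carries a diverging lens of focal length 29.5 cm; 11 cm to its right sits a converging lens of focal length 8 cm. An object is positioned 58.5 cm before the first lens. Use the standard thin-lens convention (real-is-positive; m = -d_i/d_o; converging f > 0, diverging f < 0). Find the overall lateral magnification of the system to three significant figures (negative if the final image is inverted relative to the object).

Applying the thin-lens equation to the first lens, 1/(-29.5) = 1/58.5 + 1/d_i1, which gives d_i1 = -19.611 cm.
Its lateral magnification is m_1 = -d_i1/d_o1 = -(-19.611)/58.5 = 0.3352.
With d_i1 < 0 the first image is virtual and lies on the object side; the object distance for lens 2 is d_o2 = 11 - (-19.611) = 30.611 cm.
Applying the thin-lens equation again with f_2 = 8 cm and d_o2 = 30.611 cm gives d_i2 = 10.831 cm.
m_2 = -(10.831)/(30.611) = -0.3538.
The system's lateral magnification is m_1 m_2 = (0.3352)(-0.3538) = -0.1186.

-0.119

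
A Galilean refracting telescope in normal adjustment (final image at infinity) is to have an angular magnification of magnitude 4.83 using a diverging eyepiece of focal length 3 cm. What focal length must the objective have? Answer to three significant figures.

14.5 cm

|M| = f_obj/|f_eye|, so f_obj = |M| x |f_eye| = 4.83 x 3 = 14.490 cm.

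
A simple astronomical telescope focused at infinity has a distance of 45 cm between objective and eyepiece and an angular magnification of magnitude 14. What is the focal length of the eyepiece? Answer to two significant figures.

3.0 cm

In normal adjustment the tube length equals f_obj + f_eye and |M| = f_obj/f_eye.
So f_obj = 14 f_eye and 14 f_eye + f_eye = 45 cm, giving f_eye = 45/15 = 3.000 cm and f_obj = 42.000 cm.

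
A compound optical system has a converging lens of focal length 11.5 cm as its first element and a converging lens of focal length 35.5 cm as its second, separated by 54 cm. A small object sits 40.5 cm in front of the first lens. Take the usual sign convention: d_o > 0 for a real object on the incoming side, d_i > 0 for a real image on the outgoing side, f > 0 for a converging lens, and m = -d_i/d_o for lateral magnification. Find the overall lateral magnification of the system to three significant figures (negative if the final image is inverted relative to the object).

First lens: d_i1 = 1/(1/11.5 - 1/40.5) = 16.060 cm.
m_1 = -(16.060)/40.5 = -0.3966.
The intermediate image is 16.060 cm to the right of lens 1, so d_o2 = L - d_i1 = 54 - 16.060 = 37.940 cm.
Second lens: d_i2 = 1/(1/35.5 - 1/(37.940)) = 552.069 cm.
m_2 = -(552.069)/(37.940) = -14.5512.
Total m = m_1 x m_2 = (-0.3966)(-14.5512) = 5.7703.

5.77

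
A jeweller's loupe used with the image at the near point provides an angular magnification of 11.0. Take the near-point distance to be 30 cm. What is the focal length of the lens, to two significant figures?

For the image at the near point, M = 1 + D/f.
f = D/(M - 1) = 30/(11.0 - 1) = 3.000 cm.

3.0 cm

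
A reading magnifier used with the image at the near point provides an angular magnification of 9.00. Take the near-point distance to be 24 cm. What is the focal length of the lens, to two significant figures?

For the image at the near point, M = 1 + D/f.
f = D/(M - 1) = 24/(9.0 - 1) = 3.000 cm.

3.0 cm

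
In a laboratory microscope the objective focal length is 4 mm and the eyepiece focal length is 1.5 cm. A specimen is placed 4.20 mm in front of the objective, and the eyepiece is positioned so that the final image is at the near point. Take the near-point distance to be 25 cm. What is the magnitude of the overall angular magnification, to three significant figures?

353

Convert to cm: f_obj = 4 mm = 0.4 cm; d_o = 4.20 mm = 0.42 cm.
Objective: 1/d_i = 1/f_obj - 1/d_o = 1/0.4 - 1/0.42 = 0.11905 cm^-1, so d_i = 8.400 cm.
m_obj = -d_i/d_o = -8.400/0.42 = -20.000.
Eyepiece angular magnification (image at near point): M_eye = 1 + D/f_e = 1 + 25/1.5 = 17.667.
Overall M = m_obj x M_eye = (-20.000)(17.667) = -353.33.
|M| = 353.33.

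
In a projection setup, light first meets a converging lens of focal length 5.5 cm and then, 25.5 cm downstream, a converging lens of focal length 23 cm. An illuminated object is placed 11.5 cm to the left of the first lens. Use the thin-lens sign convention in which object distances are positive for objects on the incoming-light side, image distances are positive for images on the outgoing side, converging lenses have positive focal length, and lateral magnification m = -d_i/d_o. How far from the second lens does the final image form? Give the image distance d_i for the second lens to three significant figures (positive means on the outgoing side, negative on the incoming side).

Applying the thin-lens equation to the first lens, 1/5.5 = 1/11.5 + 1/d_i1, which gives d_i1 = 10.542 cm.
Object distance for lens 2: d_o2 = 25.5 - 10.542 = 14.958 cm.
Applying the thin-lens equation again with f_2 = 23 cm and d_o2 = 14.958 cm gives d_i2 = -42.782 cm.

-42.8 cm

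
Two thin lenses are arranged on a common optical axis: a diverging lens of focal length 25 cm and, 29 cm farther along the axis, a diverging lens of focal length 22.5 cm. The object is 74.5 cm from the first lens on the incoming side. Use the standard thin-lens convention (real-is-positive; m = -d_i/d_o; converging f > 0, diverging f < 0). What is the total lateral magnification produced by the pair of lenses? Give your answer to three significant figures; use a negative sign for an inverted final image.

First lens: d_i1 = 1/(1/(-25) - 1/74.5) = -18.719 cm.
m_1 = -(-18.719)/74.5 = 0.2513.
With d_i1 < 0 the first image is virtual and lies on the object side; the object distance for lens 2 is d_o2 = 29 - (-18.719) = 47.719 cm.
Second lens: d_i2 = 1/(1/(-22.5) - 1/(47.719)) = -15.290 cm.
m_2 = -(-15.290)/(47.719) = 0.3204.
The system's lateral magnification is m_1 m_2 = (0.2513)(0.3204) = 0.0805.

0.0805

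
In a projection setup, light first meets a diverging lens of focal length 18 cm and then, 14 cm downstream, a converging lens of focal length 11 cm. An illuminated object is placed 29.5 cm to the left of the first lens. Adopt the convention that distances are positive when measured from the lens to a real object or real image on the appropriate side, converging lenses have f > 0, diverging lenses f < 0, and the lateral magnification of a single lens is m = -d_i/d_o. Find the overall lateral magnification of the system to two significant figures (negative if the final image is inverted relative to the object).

-0.29

Applying the thin-lens equation to the first lens, 1/(-18) = 1/29.5 + 1/d_i1, which gives d_i1 = -11.179 cm.
Its lateral magnification is m_1 = -d_i1/d_o1 = -(-11.179)/29.5 = 0.3789.
With d_i1 < 0 the first image is virtual and lies on the object side; the object distance for lens 2 is d_o2 = 14 - (-11.179) = 25.179 cm.
Applying the thin-lens equation again with f_2 = 11 cm and d_o2 = 25.179 cm gives d_i2 = 19.534 cm.
m_2 = -(19.534)/(25.179) = -0.7758.
Total m = m_1 x m_2 = (0.3789)(-0.7758) = -0.2940.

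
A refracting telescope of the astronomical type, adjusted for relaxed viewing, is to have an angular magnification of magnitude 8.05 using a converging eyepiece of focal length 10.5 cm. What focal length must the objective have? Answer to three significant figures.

|M| = f_obj/|f_eye|, so f_obj = |M| x |f_eye| = 8.05 x 10.5 = 84.525 cm.

84.5 cm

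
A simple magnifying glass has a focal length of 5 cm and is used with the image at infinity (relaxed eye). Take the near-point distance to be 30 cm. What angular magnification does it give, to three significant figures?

6.00

M = D/f = 30/5 = 6.000.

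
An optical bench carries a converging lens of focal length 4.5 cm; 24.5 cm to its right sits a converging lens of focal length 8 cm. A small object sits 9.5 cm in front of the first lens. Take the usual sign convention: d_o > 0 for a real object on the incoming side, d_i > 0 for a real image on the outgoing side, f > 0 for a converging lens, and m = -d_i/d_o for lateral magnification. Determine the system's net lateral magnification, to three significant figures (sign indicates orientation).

Lens 1: 1/d_i1 = 1/f_1 - 1/d_o1 = 1/4.5 - 1/9.5 = 0.11696 cm^-1, so d_i1 = 8.550 cm.
m_1 = -(8.550)/9.5 = -0.9000.
That image sits 15.950 cm in front of the second lens, so d_o2 = 15.950 cm.
Lens 2: 1/d_i2 = 1/f_2 - 1/d_o2 = 1/8 - 1/(15.950) = 0.06230 cm^-1, so d_i2 = 16.050 cm.
m_2 = -(16.050)/(15.950) = -1.0063.
The system's lateral magnification is m_1 m_2 = (-0.9000)(-1.0063) = 0.9057.

0.906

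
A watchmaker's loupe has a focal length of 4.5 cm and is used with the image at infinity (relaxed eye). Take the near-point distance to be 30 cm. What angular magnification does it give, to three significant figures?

6.67

M = D/f = 30/4.5 = 6.667.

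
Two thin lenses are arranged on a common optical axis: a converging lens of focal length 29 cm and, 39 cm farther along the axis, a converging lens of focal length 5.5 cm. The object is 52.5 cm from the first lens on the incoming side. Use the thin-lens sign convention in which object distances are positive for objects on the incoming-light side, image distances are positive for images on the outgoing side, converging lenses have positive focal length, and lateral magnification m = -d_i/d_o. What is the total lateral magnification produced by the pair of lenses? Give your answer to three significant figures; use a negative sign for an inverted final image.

First lens: d_i1 = 1/(1/29 - 1/52.5) = 64.787 cm.
m_1 = -(64.787)/52.5 = -1.2340.
Since 64.787 cm > 39 cm, the first image lies past the second lens and serves as a virtual object: d_o2 = L - d_i1 = -25.787 cm.
Second lens: d_i2 = 1/(1/5.5 - 1/(-25.787)) = 4.533 cm.
m_2 = -(4.533)/(-25.787) = 0.1758.
The system's lateral magnification is m_1 m_2 = (-1.2340)(0.1758) = -0.2169.

-0.217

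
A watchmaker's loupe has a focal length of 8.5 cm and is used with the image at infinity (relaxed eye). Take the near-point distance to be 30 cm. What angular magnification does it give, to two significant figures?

M = D/f = 30/8.5 = 3.529.

3.5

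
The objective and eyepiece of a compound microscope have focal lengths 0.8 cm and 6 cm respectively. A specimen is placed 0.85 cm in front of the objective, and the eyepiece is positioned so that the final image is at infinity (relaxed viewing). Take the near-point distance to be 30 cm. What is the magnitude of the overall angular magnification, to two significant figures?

80

Objective: 1/d_i = 1/f_obj - 1/d_o = 1/0.8 - 1/0.85 = 0.07353 cm^-1, so d_i = 13.600 cm.
m_obj = -d_i/d_o = -13.600/0.85 = -16.000.
Eyepiece angular magnification (image at infinity): M_eye = D/f_e = 30/6 = 5.000.
Overall M = m_obj x M_eye = (-16.000)(5.000) = -80.00.
|M| = 80.00.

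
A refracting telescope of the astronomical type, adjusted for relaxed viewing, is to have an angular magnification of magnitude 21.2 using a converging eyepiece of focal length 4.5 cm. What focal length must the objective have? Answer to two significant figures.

|M| = f_obj/|f_eye|, so f_obj = |M| x |f_eye| = 21.2 x 4.5 = 95.400 cm.

95 cm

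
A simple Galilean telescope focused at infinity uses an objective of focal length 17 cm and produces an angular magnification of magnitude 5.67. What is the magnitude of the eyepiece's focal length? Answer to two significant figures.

3.0 cm

|M| = f_obj/|f_eye|, so |f_eye| = f_obj/|M| = 17/5.67 = 2.998 cm.
(The eyepiece is diverging, so its signed focal length is -2.998 cm.)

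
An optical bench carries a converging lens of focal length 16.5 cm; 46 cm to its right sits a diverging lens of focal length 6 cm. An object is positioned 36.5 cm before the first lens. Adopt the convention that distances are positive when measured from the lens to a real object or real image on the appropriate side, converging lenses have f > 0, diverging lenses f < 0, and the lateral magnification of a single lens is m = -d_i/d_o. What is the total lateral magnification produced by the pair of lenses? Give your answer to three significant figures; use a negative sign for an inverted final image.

-0.226

Applying the thin-lens equation to the first lens, 1/16.5 = 1/36.5 + 1/d_i1, which gives d_i1 = 30.112 cm.
Its lateral magnification is m_1 = -d_i1/d_o1 = -(30.112)/36.5 = -0.8250.
Object distance for lens 2: d_o2 = 46 - 30.112 = 15.888 cm.
Applying the thin-lens equation again with f_2 = -6 cm and d_o2 = 15.888 cm gives d_i2 = -4.355 cm.
m_2 = -(-4.355)/(15.888) = 0.2741.
The system's lateral magnification is m_1 m_2 = (-0.8250)(0.2741) = -0.2262.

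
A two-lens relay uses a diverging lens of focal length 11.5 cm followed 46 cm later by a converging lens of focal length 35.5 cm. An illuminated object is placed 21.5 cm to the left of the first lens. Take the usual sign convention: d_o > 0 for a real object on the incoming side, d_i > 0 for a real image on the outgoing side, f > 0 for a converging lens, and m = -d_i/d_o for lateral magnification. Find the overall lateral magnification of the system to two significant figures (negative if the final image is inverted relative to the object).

-0.69

Lens 1: 1/d_i1 = 1/f_1 - 1/d_o1 = 1/(-11.5) - 1/21.5 = -0.13347 cm^-1, so d_i1 = -7.492 cm.
m_1 = -(-7.492)/21.5 = 0.3485.
The intermediate image is virtual, 7.492 cm to the left of lens 1, so d_o2 = L - d_i1 = 46 - (-7.492) = 53.492 cm.
Lens 2: 1/d_i2 = 1/f_2 - 1/d_o2 = 1/35.5 - 1/(53.492) = 0.00947 cm^-1, so d_i2 = 105.543 cm.
m_2 = -(105.543)/(53.492) = -1.9731.
Overall magnification: m = m_1 m_2 = -0.6876.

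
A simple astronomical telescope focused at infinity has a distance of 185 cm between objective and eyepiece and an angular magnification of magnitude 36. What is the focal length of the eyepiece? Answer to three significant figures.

In normal adjustment the tube length equals f_obj + f_eye and |M| = f_obj/f_eye.
So f_obj = 36 f_eye and 36 f_eye + f_eye = 185 cm, giving f_eye = 185/37 = 5.000 cm and f_obj = 180.000 cm.

5.00 cm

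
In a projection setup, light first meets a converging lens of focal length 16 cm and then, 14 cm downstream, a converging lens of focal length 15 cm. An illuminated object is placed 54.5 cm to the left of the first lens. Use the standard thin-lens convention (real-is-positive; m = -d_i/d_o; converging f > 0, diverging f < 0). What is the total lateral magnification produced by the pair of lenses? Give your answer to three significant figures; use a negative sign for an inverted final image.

-0.264

Applying the thin-lens equation to the first lens, 1/16 = 1/54.5 + 1/d_i1, which gives d_i1 = 22.649 cm.
Its lateral magnification is m_1 = -d_i1/d_o1 = -(22.649)/54.5 = -0.4156.
This image would form 22.649 cm past lens 1, i.e. 8.649 cm beyond lens 2, so it is a virtual object for lens 2: d_o2 = 14 - 22.649 = -8.649 cm.
Applying the thin-lens equation again with f_2 = 15 cm and d_o2 = -8.649 cm gives d_i2 = 5.486 cm.
m_2 = -(5.486)/(-8.649) = 0.6343.
The system's lateral magnification is m_1 m_2 = (-0.4156)(0.6343) = -0.2636.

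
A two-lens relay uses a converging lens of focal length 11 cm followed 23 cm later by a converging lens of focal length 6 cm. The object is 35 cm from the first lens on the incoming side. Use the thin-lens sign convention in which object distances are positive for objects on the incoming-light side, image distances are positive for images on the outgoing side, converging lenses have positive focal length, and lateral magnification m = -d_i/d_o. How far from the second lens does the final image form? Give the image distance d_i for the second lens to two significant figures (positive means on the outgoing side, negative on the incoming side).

First lens: d_i1 = 1/(1/11 - 1/35) = 16.042 cm.
That image sits 6.958 cm in front of the second lens, so d_o2 = 6.958 cm.
Second lens: d_i2 = 1/(1/6 - 1/(6.958)) = 43.565 cm.

44 cm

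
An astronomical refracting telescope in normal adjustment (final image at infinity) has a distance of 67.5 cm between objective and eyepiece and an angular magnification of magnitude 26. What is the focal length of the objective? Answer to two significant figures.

65 cm

In normal adjustment the tube length equals f_obj + f_eye and |M| = f_obj/f_eye.
So f_obj = 26 f_eye and 26 f_eye + f_eye = 67.5 cm, giving f_eye = 67.5/27 = 2.500 cm and f_obj = 65.000 cm.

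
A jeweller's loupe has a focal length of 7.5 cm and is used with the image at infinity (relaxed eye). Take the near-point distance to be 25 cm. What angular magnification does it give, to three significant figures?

M = D/f = 25/7.5 = 3.333.

3.33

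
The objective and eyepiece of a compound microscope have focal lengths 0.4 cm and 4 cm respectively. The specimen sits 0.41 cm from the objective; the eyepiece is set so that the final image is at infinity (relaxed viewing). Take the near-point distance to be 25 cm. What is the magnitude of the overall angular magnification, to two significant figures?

Objective: 1/d_i = 1/f_obj - 1/d_o = 1/0.4 - 1/0.41 = 0.06098 cm^-1, so d_i = 16.400 cm.
m_obj = -d_i/d_o = -16.400/0.41 = -40.000.
Eyepiece angular magnification (image at infinity): M_eye = D/f_e = 25/4 = 6.250.
Overall M = m_obj x M_eye = (-40.000)(6.250) = -250.00.
|M| = 250.00.

250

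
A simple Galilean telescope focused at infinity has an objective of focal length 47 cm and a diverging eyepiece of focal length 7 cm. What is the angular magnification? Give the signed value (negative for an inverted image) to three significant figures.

6.71

M = -f_obj/f_eye = -47/(-7) = 6.714.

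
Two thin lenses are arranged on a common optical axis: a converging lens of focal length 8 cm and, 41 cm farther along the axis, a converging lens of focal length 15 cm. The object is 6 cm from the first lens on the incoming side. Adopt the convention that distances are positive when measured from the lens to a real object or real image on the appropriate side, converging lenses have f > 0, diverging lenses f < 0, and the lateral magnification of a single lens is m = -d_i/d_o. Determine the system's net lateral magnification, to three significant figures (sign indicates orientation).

-1.20

Applying the thin-lens equation to the first lens, 1/8 = 1/6 + 1/d_i1, which gives d_i1 = -24.000 cm.
Its lateral magnification is m_1 = -d_i1/d_o1 = -(-24.000)/6 = 4.0000.
With d_i1 < 0 the first image is virtual and lies on the object side; the object distance for lens 2 is d_o2 = 41 - (-24.000) = 65.000 cm.
Applying the thin-lens equation again with f_2 = 15 cm and d_o2 = 65.000 cm gives d_i2 = 19.500 cm.
m_2 = -(19.500)/(65.000) = -0.3000.
Total m = m_1 x m_2 = (4.0000)(-0.3000) = -1.2000.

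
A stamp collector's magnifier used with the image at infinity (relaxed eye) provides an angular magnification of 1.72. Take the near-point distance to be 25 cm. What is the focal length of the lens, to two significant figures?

For the image at infinity, M = D/f.
f = D/M = 25/1.72 = 14.535 cm.

15 cm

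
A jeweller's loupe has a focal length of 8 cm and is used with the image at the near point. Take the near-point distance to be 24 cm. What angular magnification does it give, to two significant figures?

M = 1 + D/f = 1 + 24/8 = 4.000.

4.0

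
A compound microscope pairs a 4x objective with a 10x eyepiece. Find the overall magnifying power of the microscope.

40

The overall magnification of a compound microscope is the product of the objective and eyepiece magnifications:
M = M_obj x M_eye = 4 x 10 = 40.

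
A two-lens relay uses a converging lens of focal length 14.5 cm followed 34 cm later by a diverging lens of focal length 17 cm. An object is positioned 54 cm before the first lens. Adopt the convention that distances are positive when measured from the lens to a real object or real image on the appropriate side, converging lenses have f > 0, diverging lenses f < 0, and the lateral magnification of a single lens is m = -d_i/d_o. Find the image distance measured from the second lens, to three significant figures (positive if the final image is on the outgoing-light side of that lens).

-7.73 cm

Lens 1: 1/d_i1 = 1/f_1 - 1/d_o1 = 1/14.5 - 1/54 = 0.05045 cm^-1, so d_i1 = 19.823 cm.
That image sits 14.177 cm in front of the second lens, so d_o2 = 14.177 cm.
Lens 2: 1/d_i2 = 1/f_2 - 1/d_o2 = 1/(-17) - 1/(14.177) = -0.12936 cm^-1, so d_i2 = -7.730 cm.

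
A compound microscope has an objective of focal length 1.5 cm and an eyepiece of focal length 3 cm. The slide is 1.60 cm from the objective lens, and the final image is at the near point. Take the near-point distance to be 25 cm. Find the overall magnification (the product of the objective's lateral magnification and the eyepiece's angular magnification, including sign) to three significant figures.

Objective: 1/d_i = 1/f_obj - 1/d_o = 1/1.5 - 1/1.60 = 0.04167 cm^-1, so d_i = 24.000 cm.
m_obj = -d_i/d_o = -24.000/1.60 = -15.000.
Eyepiece angular magnification (image at near point): M_eye = 1 + D/f_e = 1 + 25/3 = 9.333.
Overall M = m_obj x M_eye = (-15.000)(9.333) = -140.00.

-140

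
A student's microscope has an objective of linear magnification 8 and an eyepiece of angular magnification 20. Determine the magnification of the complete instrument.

160

The overall magnification of a compound microscope is the product of the objective and eyepiece magnifications:
M = M_obj x M_eye = 8 x 20 = 160.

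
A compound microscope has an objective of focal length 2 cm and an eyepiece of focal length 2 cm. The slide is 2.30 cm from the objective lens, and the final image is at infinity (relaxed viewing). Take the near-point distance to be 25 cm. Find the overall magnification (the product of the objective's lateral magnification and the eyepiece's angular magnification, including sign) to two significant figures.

Objective: 1/d_i = 1/f_obj - 1/d_o = 1/2 - 1/2.30 = 0.06522 cm^-1, so d_i = 15.333 cm.
m_obj = -d_i/d_o = -15.333/2.30 = -6.667.
Eyepiece angular magnification (image at infinity): M_eye = D/f_e = 25/2 = 12.500.
Overall M = m_obj x M_eye = (-6.667)(12.500) = -83.33.

-83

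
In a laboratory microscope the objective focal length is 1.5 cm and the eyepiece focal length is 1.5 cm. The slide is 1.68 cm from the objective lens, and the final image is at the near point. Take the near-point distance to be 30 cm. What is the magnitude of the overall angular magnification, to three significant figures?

175

Objective: 1/d_i = 1/f_obj - 1/d_o = 1/1.5 - 1/1.68 = 0.07143 cm^-1, so d_i = 14.000 cm.
m_obj = -d_i/d_o = -14.000/1.68 = -8.333.
Eyepiece angular magnification (image at near point): M_eye = 1 + D/f_e = 1 + 30/1.5 = 21.000.
Overall M = m_obj x M_eye = (-8.333)(21.000) = -175.00.
|M| = 175.00.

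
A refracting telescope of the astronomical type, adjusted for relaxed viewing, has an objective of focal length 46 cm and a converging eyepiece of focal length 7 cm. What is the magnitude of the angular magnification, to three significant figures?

6.57

|M| = f_obj/|f_eye| = 46/7 = 6.571.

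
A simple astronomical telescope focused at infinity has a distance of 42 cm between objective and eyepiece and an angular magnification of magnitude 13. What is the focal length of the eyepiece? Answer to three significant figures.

3.00 cm

In normal adjustment the tube length equals f_obj + f_eye and |M| = f_obj/f_eye.
So f_obj = 13 f_eye and 13 f_eye + f_eye = 42 cm, giving f_eye = 42/14 = 3.000 cm and f_obj = 39.000 cm.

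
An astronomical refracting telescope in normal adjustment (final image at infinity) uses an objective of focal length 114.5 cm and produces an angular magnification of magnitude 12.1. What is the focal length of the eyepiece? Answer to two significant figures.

|M| = f_obj/f_eye, so f_eye = f_obj/|M| = 114.5/12.1 = 9.463 cm.

9.5 cm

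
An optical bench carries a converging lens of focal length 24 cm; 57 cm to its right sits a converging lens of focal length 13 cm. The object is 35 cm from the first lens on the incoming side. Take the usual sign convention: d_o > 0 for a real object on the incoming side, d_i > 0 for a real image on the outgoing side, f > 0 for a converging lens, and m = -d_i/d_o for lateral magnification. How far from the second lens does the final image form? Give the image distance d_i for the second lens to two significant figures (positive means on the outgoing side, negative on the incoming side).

7.8 cm

First lens: d_i1 = 1/(1/24 - 1/35) = 76.364 cm.
Since 76.364 cm > 57 cm, the first image lies past the second lens and serves as a virtual object: d_o2 = L - d_i1 = -19.364 cm.
Second lens: d_i2 = 1/(1/13 - 1/(-19.364)) = 7.778 cm.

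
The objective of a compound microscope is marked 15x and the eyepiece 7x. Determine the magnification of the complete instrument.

105

The overall magnification of a compound microscope is the product of the objective and eyepiece magnifications:
M = M_obj x M_eye = 15 x 7 = 105.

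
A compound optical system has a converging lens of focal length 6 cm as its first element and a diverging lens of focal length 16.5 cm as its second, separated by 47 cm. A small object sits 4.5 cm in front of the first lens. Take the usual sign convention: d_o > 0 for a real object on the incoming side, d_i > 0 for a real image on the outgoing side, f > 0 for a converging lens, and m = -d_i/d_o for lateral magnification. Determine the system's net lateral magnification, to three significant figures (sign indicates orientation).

0.810

Lens 1: 1/d_i1 = 1/f_1 - 1/d_o1 = 1/6 - 1/4.5 = -0.05556 cm^-1, so d_i1 = -18.000 cm.
m_1 = -(-18.000)/4.5 = 4.0000.
With d_i1 < 0 the first image is virtual and lies on the object side; the object distance for lens 2 is d_o2 = 47 - (-18.000) = 65.000 cm.
Lens 2: 1/d_i2 = 1/f_2 - 1/d_o2 = 1/(-16.5) - 1/(65.000) = -0.07599 cm^-1, so d_i2 = -13.160 cm.
m_2 = -(-13.160)/(65.000) = 0.2025.
The system's lateral magnification is m_1 m_2 = (4.0000)(0.2025) = 0.8098.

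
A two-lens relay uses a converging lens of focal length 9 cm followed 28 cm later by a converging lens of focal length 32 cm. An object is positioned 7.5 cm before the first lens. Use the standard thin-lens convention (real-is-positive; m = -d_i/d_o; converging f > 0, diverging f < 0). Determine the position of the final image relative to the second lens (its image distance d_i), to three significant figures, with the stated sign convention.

57.0 cm

Lens 1: 1/d_i1 = 1/f_1 - 1/d_o1 = 1/9 - 1/7.5 = -0.02222 cm^-1, so d_i1 = -45.000 cm.
The intermediate image is virtual, 45.000 cm to the left of lens 1, so d_o2 = L - d_i1 = 28 - (-45.000) = 73.000 cm.
Lens 2: 1/d_i2 = 1/f_2 - 1/d_o2 = 1/32 - 1/(73.000) = 0.01755 cm^-1, so d_i2 = 56.976 cm.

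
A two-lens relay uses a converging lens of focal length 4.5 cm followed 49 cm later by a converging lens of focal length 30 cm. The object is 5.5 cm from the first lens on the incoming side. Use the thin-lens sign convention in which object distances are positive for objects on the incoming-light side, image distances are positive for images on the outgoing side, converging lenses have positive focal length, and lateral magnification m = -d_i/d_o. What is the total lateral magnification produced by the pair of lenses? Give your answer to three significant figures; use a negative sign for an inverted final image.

First lens: d_i1 = 1/(1/4.5 - 1/5.5) = 24.750 cm.
m_1 = -(24.750)/5.5 = -4.5000.
Object distance for lens 2: d_o2 = 49 - 24.750 = 24.250 cm.
Second lens: d_i2 = 1/(1/30 - 1/(24.250)) = -126.522 cm.
m_2 = -(-126.522)/(24.250) = 5.2174.
The system's lateral magnification is m_1 m_2 = (-4.5000)(5.2174) = -23.4783.

-23.5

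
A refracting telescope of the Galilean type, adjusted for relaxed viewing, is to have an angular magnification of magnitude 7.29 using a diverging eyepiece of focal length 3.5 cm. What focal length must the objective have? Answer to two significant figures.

|M| = f_obj/|f_eye|, so f_obj = |M| x |f_eye| = 7.29 x 3.5 = 25.515 cm.

26 cm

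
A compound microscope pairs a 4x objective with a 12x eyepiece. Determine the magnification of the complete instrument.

48

The overall magnification of a compound microscope is the product of the objective and eyepiece magnifications:
M = M_obj x M_eye = 4 x 12 = 48.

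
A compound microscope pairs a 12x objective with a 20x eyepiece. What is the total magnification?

The overall magnification of a compound microscope is the product of the objective and eyepiece magnifications:
M = M_obj x M_eye = 12 x 20 = 240.

240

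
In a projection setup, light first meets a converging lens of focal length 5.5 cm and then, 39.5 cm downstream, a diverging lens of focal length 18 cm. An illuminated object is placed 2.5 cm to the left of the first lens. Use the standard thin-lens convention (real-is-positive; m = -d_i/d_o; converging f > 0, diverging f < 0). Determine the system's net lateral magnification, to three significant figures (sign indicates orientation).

0.532

Applying the thin-lens equation to the first lens, 1/5.5 = 1/2.5 + 1/d_i1, which gives d_i1 = -4.583 cm.
Its lateral magnification is m_1 = -d_i1/d_o1 = -(-4.583)/2.5 = 1.8333.
The intermediate image is virtual, 4.583 cm to the left of lens 1, so d_o2 = L - d_i1 = 39.5 - (-4.583) = 44.083 cm.
Applying the thin-lens equation again with f_2 = -18 cm and d_o2 = 44.083 cm gives d_i2 = -12.781 cm.
m_2 = -(-12.781)/(44.083) = 0.2899.
The system's lateral magnification is m_1 m_2 = (1.8333)(0.2899) = 0.5315.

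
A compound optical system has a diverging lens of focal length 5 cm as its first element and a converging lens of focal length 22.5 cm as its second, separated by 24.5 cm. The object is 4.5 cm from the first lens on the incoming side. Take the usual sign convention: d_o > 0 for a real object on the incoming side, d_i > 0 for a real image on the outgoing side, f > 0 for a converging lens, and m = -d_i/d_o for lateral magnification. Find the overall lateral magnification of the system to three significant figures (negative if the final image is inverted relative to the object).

-2.71

Lens 1: 1/d_i1 = 1/f_1 - 1/d_o1 = 1/(-5) - 1/4.5 = -0.42222 cm^-1, so d_i1 = -2.368 cm.
m_1 = -(-2.368)/4.5 = 0.5263.
The intermediate image is virtual, 2.368 cm to the left of lens 1, so d_o2 = L - d_i1 = 24.5 - (-2.368) = 26.868 cm.
Lens 2: 1/d_i2 = 1/f_2 - 1/d_o2 = 1/22.5 - 1/(26.868) = 0.00723 cm^-1, so d_i2 = 138.389 cm.
m_2 = -(138.389)/(26.868) = -5.1506.
Total m = m_1 x m_2 = (0.5263)(-5.1506) = -2.7108.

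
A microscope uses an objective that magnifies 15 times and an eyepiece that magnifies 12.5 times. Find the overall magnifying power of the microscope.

187.5

The overall magnification of a compound microscope is the product of the objective and eyepiece magnifications:
M = M_obj x M_eye = 15 x 12.5 = 187.5.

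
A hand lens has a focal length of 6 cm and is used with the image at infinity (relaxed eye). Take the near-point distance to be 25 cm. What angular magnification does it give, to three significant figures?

M = D/f = 25/6 = 4.167.

4.17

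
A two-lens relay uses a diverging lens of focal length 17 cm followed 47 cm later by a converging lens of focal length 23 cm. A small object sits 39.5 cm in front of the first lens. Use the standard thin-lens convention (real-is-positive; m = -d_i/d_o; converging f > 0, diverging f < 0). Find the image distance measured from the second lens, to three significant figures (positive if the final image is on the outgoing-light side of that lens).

Lens 1: 1/d_i1 = 1/f_1 - 1/d_o1 = 1/(-17) - 1/39.5 = -0.08414 cm^-1, so d_i1 = -11.885 cm.
The intermediate image is virtual, 11.885 cm to the left of lens 1, so d_o2 = L - d_i1 = 47 - (-11.885) = 58.885 cm.
Lens 2: 1/d_i2 = 1/f_2 - 1/d_o2 = 1/23 - 1/(58.885) = 0.02650 cm^-1, so d_i2 = 37.742 cm.

37.7 cm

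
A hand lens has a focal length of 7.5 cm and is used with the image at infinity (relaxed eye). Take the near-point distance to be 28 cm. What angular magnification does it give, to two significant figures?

M = D/f = 28/7.5 = 3.733.

3.7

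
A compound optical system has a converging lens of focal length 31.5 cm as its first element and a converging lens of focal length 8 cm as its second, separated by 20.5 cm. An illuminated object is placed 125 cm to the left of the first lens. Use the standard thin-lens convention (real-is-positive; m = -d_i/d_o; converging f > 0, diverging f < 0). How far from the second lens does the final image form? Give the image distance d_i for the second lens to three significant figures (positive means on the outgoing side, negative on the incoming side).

First lens: d_i1 = 1/(1/31.5 - 1/125) = 42.112 cm.
This image would form 42.112 cm past lens 1, i.e. 21.612 cm beyond lens 2, so it is a virtual object for lens 2: d_o2 = 20.5 - 42.112 = -21.612 cm.
Second lens: d_i2 = 1/(1/8 - 1/(-21.612)) = 5.839 cm.

5.84 cm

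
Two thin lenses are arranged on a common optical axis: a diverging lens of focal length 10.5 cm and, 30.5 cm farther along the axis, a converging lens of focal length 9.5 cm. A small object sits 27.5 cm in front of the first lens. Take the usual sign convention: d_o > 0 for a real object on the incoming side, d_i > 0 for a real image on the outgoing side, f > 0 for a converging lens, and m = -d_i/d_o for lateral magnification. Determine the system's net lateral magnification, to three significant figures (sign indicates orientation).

-0.0918

First lens: d_i1 = 1/(1/(-10.5) - 1/27.5) = -7.599 cm.
m_1 = -(-7.599)/27.5 = 0.2763.
The intermediate image is virtual, 7.599 cm to the left of lens 1, so d_o2 = L - d_i1 = 30.5 - (-7.599) = 38.099 cm.
Second lens: d_i2 = 1/(1/9.5 - 1/(38.099)) = 12.656 cm.
m_2 = -(12.656)/(38.099) = -0.3322.
The system's lateral magnification is m_1 m_2 = (0.2763)(-0.3322) = -0.0918.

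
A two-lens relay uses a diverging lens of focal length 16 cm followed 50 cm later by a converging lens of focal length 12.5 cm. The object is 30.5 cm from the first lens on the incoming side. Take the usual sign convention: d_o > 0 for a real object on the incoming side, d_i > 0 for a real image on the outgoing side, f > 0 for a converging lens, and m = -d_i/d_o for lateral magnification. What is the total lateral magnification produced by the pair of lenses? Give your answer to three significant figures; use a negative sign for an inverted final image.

-0.0896

First lens: d_i1 = 1/(1/(-16) - 1/30.5) = -10.495 cm.
m_1 = -(-10.495)/30.5 = 0.3441.
The intermediate image is virtual, 10.495 cm to the left of lens 1, so d_o2 = L - d_i1 = 50 - (-10.495) = 60.495 cm.
Second lens: d_i2 = 1/(1/12.5 - 1/(60.495)) = 15.756 cm.
m_2 = -(15.756)/(60.495) = -0.2604.
The system's lateral magnification is m_1 m_2 = (0.3441)(-0.2604) = -0.0896.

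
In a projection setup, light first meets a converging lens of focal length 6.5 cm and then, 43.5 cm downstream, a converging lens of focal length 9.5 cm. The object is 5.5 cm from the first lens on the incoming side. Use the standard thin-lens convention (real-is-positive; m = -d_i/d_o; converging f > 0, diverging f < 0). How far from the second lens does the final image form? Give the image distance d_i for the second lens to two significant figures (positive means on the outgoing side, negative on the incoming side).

Applying the thin-lens equation to the first lens, 1/6.5 = 1/5.5 + 1/d_i1, which gives d_i1 = -35.750 cm.
With d_i1 < 0 the first image is virtual and lies on the object side; the object distance for lens 2 is d_o2 = 43.5 - (-35.750) = 79.250 cm.
Applying the thin-lens equation again with f_2 = 9.5 cm and d_o2 = 79.250 cm gives d_i2 = 10.794 cm.

11 cm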